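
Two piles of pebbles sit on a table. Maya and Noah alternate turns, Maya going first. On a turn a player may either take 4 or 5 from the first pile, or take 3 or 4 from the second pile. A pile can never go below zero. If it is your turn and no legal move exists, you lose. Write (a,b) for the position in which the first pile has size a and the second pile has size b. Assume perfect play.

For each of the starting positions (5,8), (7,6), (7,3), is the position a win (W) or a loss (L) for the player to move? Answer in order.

Use the standard recursion: the mover loses at a terminal position; elsewhere, the mover wins exactly when some move hands the opponent an L position.
No move ever increases a pile, so every position that can arise here has a ≤ 7 and b ≤ 8; it is enough to label the cells with 0 ≤ a ≤ 7 and 0 ≤ b ≤ 8.
Every move lowers a or b (never raises either), so fill the grid row by row in increasing a, and left to right within a row: each cell's successors are then already labelled.
      b=0  b=1  b=2  b=3  b=4  b=5  b=6  b=7  b=8
a=0:    L    L    L    W    W    W    W    L    L
a=1:    L    L    L    W    W    W    W    L    L
a=2:    L    L    L    W    W    W    W    L    L
a=3:    L    L    L    W    W    W    W    L    L
a=4:    W    W    W    L    L    L    W    W    W
a=5:    W    W    W    L    L    L    W    W    W
a=6:    W    W    W    L    L    L    W    W    W
a=7:    W    W    W    L    L    L    W    W    W
Cells with no legal move (terminal, hence L): (0,0), (0,1), (0,2), (1,0), (1,1), (1,2), (2,0), (2,1), (2,2), (3,0), (3,1), (3,2).
The remaining L cells, each justified by listing all of its moves:
(0,7): moves to (0,4)(W), (0,3)(W); every one is W ⇒ L
(0,8): moves to (0,5)(W), (0,4)(W); every one is W ⇒ L
(1,7): moves to (1,4)(W), (1,3)(W); every one is W ⇒ L
(1,8): moves to (1,5)(W), (1,4)(W); every one is W ⇒ L
(2,7): moves to (2,4)(W), (2,3)(W); every one is W ⇒ L
(2,8): moves to (2,5)(W), (2,4)(W); every one is W ⇒ L
(3,7): moves to (3,4)(W), (3,3)(W); every one is W ⇒ L
(3,8): moves to (3,5)(W), (3,4)(W); every one is W ⇒ L
(4,3): moves to (0,3)(W), (4,0)(W); every one is W ⇒ L
(4,4): moves to (0,4)(W), (4,1)(W), (4,0)(W); every one is W ⇒ L
(4,5): moves to (0,5)(W), (4,2)(W), (4,1)(W); every one is W ⇒ L
(5,3): moves to (1,3)(W), (0,3)(W), (5,0)(W); every one is W ⇒ L
(5,4): moves to (1,4)(W), (0,4)(W), (5,1)(W), (5,0)(W); every one is W ⇒ L
(5,5): moves to (1,5)(W), (0,5)(W), (5,2)(W), (5,1)(W); every one is W ⇒ L
(6,3): moves to (2,3)(W), (1,3)(W), (6,0)(W); every one is W ⇒ L
(6,4): moves to (2,4)(W), (1,4)(W), (6,1)(W), (6,0)(W); every one is W ⇒ L
(6,5): moves to (2,5)(W), (1,5)(W), (6,2)(W), (6,1)(W); every one is W ⇒ L
(7,3): moves to (3,3)(W), (2,3)(W), (7,0)(W); every one is W ⇒ L
(7,4): moves to (3,4)(W), (2,4)(W), (7,1)(W), (7,0)(W); every one is W ⇒ L
(7,5): moves to (3,5)(W), (2,5)(W), (7,2)(W), (7,1)(W); every one is W ⇒ L
Every other cell has at least one move into one of the L cells above, so it is W.
(5,8): the move to (1,8) reaches an L cell, so W
(7,6): the move to (7,3) reaches an L cell, so W
(7,3): one of the L cells justified above, so L

(5,8): W, (7,6): W, (7,3): L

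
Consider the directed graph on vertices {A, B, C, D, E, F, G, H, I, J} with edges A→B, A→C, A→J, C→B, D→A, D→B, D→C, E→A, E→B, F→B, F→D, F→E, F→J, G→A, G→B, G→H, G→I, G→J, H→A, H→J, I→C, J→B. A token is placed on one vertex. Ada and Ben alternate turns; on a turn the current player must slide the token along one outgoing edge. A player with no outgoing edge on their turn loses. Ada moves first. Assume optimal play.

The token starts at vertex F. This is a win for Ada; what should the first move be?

Build the W/L table. Terminal = L. A non-terminal position is W if it has a move to some L; otherwise it is L.
Every edge goes from a vertex to one that appears earlier in the order B, J, C, A, D, H, I, E, F, G, so processing vertices in that order labels each vertex after all of its successors.
B: no outgoing edge → L
J: →B(L), so W
C: →B(L), so W
A: →B(L), so W
D: →B(L), so W
H: →A(W), J(W) — all W, so L
I: →C(W) only, which is W, so L
E: →B(L), so W
F: →B(L), so W
G: →I(L), so W
From F, the L positions reachable in one move are: B.

Move to B.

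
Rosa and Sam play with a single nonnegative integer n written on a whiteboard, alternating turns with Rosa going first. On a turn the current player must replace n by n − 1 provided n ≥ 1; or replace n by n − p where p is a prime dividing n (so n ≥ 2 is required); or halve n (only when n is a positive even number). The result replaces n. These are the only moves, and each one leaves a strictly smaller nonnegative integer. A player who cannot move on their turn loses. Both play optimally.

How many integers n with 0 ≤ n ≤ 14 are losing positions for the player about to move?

Work bottom-up. With no move the player to move loses. Otherwise the position is W if at least one move leads to an L position for the opponent, and L if every move leads to a W.
n=0: no move → L
n=1: →0(L), so W
n=2: →0(L), so W
n=3: →0(L), so W
n=4: →2(W), 3(W) — all W, so L
n=5: →0(L), so W
n=6: →4(L), so W
n=7: →0(L), so W
n=8: →4(L), so W
n=9: →6(W), 8(W) — all W, so L
n=10: →9(L), so W
n=11: →0(L), so W
n=12: →9(L), so W
n=13: →0(L), so W
n=14: →7(W), 12(W), 13(W) — all W, so L
L entries with 0 ≤ n ≤ 14: n = 0, 4, 9, 14; that makes 4.

4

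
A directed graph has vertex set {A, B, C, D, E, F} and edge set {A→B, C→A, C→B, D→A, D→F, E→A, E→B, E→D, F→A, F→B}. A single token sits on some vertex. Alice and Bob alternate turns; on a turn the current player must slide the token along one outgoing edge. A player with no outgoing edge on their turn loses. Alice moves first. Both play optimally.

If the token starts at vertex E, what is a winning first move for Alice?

Build the W/L table. Terminal = L. A non-terminal position is W if it has a move to some L; otherwise it is L.
Every edge goes from a vertex to one that appears earlier in the order B, A, C, F, D, E, so processing vertices in that order labels each vertex after all of its successors.
B: no outgoing edge → L
A: W (go to B, an L position)
C: W (go to B, an L position)
F: W (go to B, an L position)
D: L (options F(W), A(W) are all W)
E: W (go to D, an L position)
From E, the L positions reachable in one move are: D, B. Any move reaching one of these is winning.

Move to D.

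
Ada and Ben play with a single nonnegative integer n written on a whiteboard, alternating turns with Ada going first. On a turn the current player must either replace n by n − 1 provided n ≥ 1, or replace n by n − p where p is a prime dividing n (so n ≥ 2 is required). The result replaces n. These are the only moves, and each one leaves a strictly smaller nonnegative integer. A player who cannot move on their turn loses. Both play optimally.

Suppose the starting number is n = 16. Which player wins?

Positions with no move are L. A position that does have a move is losing for the player to move precisely when every available move leads to a winning position for the opponent. Fill in the labels:
n=0: no move → L
n=1: can move to 0, which is L ⇒ W
n=2: can move to 0, which is L ⇒ W
n=3: can move to 0, which is L ⇒ W
n=4: moves to 2(W), 3(W); every one is W ⇒ L
n=5: can move to 0, which is L ⇒ W
n=6: can move to 4, which is L ⇒ W
n=7: can move to 0, which is L ⇒ W
n=8: moves to 6(W), 7(W); every one is W ⇒ L
n=9: can move to 8, which is L ⇒ W
n=10: can move to 8, which is L ⇒ W
n=11: can move to 0, which is L ⇒ W
n=12: moves to 9(W), 10(W), 11(W); every one is W ⇒ L
n=13: can move to 0, which is L ⇒ W
n=14: can move to 12, which is L ⇒ W
n=15: can move to 12, which is L ⇒ W
n=16: moves to 14(W), 15(W); every one is W ⇒ L
The starting position 16 is L: whatever Ada does, the opponent receives a W position.

Ben wins.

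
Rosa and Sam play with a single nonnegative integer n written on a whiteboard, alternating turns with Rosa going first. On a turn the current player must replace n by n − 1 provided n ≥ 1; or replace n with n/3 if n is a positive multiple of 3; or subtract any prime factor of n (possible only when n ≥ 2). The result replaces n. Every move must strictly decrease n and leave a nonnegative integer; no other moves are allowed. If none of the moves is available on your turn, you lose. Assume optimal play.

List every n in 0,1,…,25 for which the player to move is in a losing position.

Classify positions by backward induction: terminal positions (no move available) are L. From any other position, the mover wins iff some move reaches an L.
n=0: no move → L
n=1: →0(L), so W
n=2: →0(L), so W
n=3: →0(L), so W
n=4: →2(W), 3(W) — all W, so L
n=5: →0(L), so W
n=6: →4(L), so W
n=7: →0(L), so W
n=8: →6(W), 7(W) — all W, so L
n=9: →8(L), so W
n=10: →8(L), so W
n=11: →0(L), so W
n=12: →4(L), so W
n=13: →0(L), so W
n=14: →7(W), 12(W), 13(W) — all W, so L
n=15: →14(L), so W
n=16: →14(L), so W
n=17: →0(L), so W
n=18: →6(W), 15(W), 16(W), 17(W) — all W, so L
n=19: →0(L), so W
n=20: →18(L), so W
n=21: →14(L), so W
n=22: →11(W), 20(W), 21(W) — all W, so L
n=23: →0(L), so W
n=24: →8(L), so W
n=25: →20(W), 24(W) — all W, so L
Reading off the rows marked L gives the requested list; there are 7 such values of n.

0, 4, 8, 14, 18, 22, 25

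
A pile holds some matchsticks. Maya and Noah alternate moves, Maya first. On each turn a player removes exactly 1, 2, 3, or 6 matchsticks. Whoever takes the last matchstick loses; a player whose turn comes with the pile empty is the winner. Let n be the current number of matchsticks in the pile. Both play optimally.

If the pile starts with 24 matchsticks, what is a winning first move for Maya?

Remove 3, leaving 21.

Compute win/loss labels from the base case upward. A position with no move is W. Any other position is W if it can reach an L in one move, else L.
n=0: no move; the opponent has just taken the last matchstick and therefore loses → W
n=1: the only move is to 0(W), a W ⇒ L
n=2: can move to 1, which is L ⇒ W
n=3: can move to 1, which is L ⇒ W
n=4: can move to 1, which is L ⇒ W
n=5: moves to 4(W), 3(W), 2(W); every one is W ⇒ L
n=6: can move to 5, which is L ⇒ W
n=7: can move to 5, which is L ⇒ W
n=8: can move to 5, which is L ⇒ W
n=9: moves to 8(W), 7(W), 6(W), 3(W); every one is W ⇒ L
n=10: can move to 9, which is L ⇒ W
n=11: can move to 9, which is L ⇒ W
n=12: can move to 9, which is L ⇒ W
n=13: moves to 12(W), 11(W), 10(W), 7(W); every one is W ⇒ L
n=14: can move to 13, which is L ⇒ W
n=15: can move to 13, which is L ⇒ W
n=16: can move to 13, which is L ⇒ W
n=17: moves to 16(W), 15(W), 14(W), 11(W); every one is W ⇒ L
n=18: can move to 17, which is L ⇒ W
n=19: can move to 17, which is L ⇒ W
n=20: can move to 17, which is L ⇒ W
n=21: moves to 20(W), 19(W), 18(W), 15(W); every one is W ⇒ L
n=22: can move to 21, which is L ⇒ W
n=23: can move to 21, which is L ⇒ W
n=24: can move to 21, which is L ⇒ W
From 24, the L positions reachable in one move are: 21.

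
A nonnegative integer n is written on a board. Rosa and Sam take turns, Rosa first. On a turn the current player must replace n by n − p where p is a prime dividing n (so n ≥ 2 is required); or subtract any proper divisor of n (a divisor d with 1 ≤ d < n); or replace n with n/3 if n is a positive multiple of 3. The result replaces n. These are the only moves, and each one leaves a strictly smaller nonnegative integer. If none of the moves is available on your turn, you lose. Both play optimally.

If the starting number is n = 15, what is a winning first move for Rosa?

Compute win/loss labels from the base case upward. A position with no move is L. Any other position is W if it can reach an L in one move, else L.
n=0: no move → L
n=1: no move → L
n=2: W (go to 0, an L position)
n=3: W (go to 0, an L position)
n=4: L (options 2(W), 3(W) are all W)
n=5: W (go to 0, an L position)
n=6: W (go to 4, an L position)
n=7: W (go to 0, an L position)
n=8: W (go to 4, an L position)
n=9: L (options 3(W), 6(W), 8(W) are all W)
n=10: W (go to 9, an L position)
n=11: W (go to 0, an L position)
n=12: W (go to 4, an L position)
n=13: W (go to 0, an L position)
n=14: L (options 7(W), 12(W), 13(W) are all W)
n=15: W (go to 14, an L position)
From 15, the L positions reachable in one move are: 14.

Move to 14.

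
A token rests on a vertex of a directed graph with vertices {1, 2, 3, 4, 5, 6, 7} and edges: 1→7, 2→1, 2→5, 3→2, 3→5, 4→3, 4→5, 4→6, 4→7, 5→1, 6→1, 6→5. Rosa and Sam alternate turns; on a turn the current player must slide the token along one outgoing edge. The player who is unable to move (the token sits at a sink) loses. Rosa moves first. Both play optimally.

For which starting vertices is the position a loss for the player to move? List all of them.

Use the standard recursion: the mover loses at a terminal position; elsewhere, the mover wins exactly when some move hands the opponent an L position.
Every edge goes from a vertex to one that appears earlier in the order 7, 1, 5, 2, 3, 6, 4, so processing vertices in that order labels each vertex after all of its successors.
7: no outgoing edge → L
1: →7(L), so W
5: →1(W) only, which is W, so L
2: →5(L), so W
3: →5(L), so W
6: →5(L), so W
4: →5(L), so W
Reading off the rows marked L gives the requested list; there are 2 such vertices.

5, 7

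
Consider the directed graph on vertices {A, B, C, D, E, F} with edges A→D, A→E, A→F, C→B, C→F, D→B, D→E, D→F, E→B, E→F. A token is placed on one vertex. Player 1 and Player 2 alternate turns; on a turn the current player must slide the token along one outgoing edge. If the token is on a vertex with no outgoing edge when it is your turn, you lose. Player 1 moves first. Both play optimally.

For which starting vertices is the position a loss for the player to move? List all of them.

Compute win/loss labels from the base case upward. A position with no move is L. Any other position is W if it can reach an L in one move, else L.
Every edge goes from a vertex to one that appears earlier in the order B, F, E, D, A, C, so processing vertices in that order labels each vertex after all of its successors.
B: no outgoing edge → L
F: no outgoing edge → L
E: →F(L), so W
D: →F(L), so W
A: →F(L), so W
C: →F(L), so W
Reading off the rows marked L gives the requested list; there are 2 such vertices.

B, F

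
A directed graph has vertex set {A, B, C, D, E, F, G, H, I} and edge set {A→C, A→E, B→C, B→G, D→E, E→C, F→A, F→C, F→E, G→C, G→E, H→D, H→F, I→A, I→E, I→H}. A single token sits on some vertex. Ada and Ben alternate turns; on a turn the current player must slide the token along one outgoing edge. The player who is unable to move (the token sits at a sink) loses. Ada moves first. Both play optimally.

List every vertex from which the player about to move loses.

C, D, I

Compute win/loss labels from the base case upward. A position with no move is L. Any other position is W if it can reach an L in one move, else L.
Every edge goes from a vertex to one that appears earlier in the order C, E, A, F, G, B, D, H, I, so processing vertices in that order labels each vertex after all of its successors.
C: no outgoing edge → L
E: can move to C, which is L ⇒ W
A: can move to C, which is L ⇒ W
F: can move to C, which is L ⇒ W
G: can move to C, which is L ⇒ W
B: can move to C, which is L ⇒ W
D: the only move is to E(W), a W ⇒ L
H: can move to D, which is L ⇒ W
I: moves to H(W), A(W), E(W); every one is W ⇒ L
Reading off the rows marked L gives the requested list; there are 3 such vertices.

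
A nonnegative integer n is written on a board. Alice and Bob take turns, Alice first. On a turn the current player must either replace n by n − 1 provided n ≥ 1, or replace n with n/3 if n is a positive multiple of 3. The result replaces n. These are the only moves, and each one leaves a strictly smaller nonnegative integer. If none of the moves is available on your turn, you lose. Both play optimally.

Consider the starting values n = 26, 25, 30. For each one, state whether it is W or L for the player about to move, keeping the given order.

26: L, 25: W, 30: L

Compute win/loss labels from the base case upward. A position with no move is L. Any other position is W if it can reach an L in one move, else L.
n=0: no move → L
n=1: →0(L), so W
n=2: →1(W) only, which is W, so L
n=3: →2(L), so W
n=4: →3(W) only, which is W, so L
n=5: →4(L), so W
n=6: →2(L), so W
n=7: →6(W) only, which is W, so L
n=8: →7(L), so W
n=9: →3(W), 8(W) — all W, so L
n=10: →9(L), so W
n=11: →10(W) only, which is W, so L
n=12: →4(L), so W
n=13: →12(W) only, which is W, so L
n=14: →13(L), so W
n=15: →5(W), 14(W) — all W, so L
n=16: →15(L), so W
n=17: →16(W) only, which is W, so L
n=18: →17(L), so W
n=19: →18(W) only, which is W, so L
n=20: →19(L), so W
n=21: →7(L), so W
n=22: →21(W) only, which is W, so L
n=23: →22(L), so W
n=24: →8(W), 23(W) — all W, so L
n=25: →24(L), so W
n=26: →25(W) only, which is W, so L
n=27: →9(L), so W
n=28: →27(W) only, which is W, so L
n=29: →28(L), so W
n=30: →10(W), 29(W) — all W, so L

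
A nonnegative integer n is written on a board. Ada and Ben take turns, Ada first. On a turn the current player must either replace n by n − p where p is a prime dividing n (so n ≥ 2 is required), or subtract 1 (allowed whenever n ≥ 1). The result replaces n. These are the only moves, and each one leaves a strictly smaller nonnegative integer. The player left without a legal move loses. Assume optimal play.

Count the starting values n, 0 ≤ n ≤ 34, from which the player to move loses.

Build the W/L table. Terminal = L. A non-terminal position is W if it has a move to some L; otherwise it is L.
n=0: no move → L
n=1: →0(L), so W
n=2: →0(L), so W
n=3: →0(L), so W
n=4: →2(W), 3(W) — all W, so L
n=5: →0(L), so W
n=6: →4(L), so W
n=7: →0(L), so W
n=8: →6(W), 7(W) — all W, so L
n=9: →8(L), so W
n=10: →8(L), so W
n=11: →0(L), so W
n=12: →9(W), 10(W), 11(W) — all W, so L
n=13: →0(L), so W
n=14: →12(L), so W
n=15: →12(L), so W
n=16: →14(W), 15(W) — all W, so L
n=17: →0(L), so W
n=18: →16(L), so W
n=19: →0(L), so W
n=20: →15(W), 18(W), 19(W) — all W, so L
n=21: →20(L), so W
n=22: →20(L), so W
n=23: →0(L), so W
n=24: →21(W), 22(W), 23(W) — all W, so L
n=25: →20(L), so W
n=26: →24(L), so W
n=27: →24(L), so W
n=28: →21(W), 26(W), 27(W) — all W, so L
n=29: →0(L), so W
n=30: →28(L), so W
n=31: →0(L), so W
n=32: →30(W), 31(W) — all W, so L
n=33: →32(L), so W
n=34: →32(L), so W
L entries with 0 ≤ n ≤ 34: n = 0, 4, 8, 12, 16, 20, 24, 28, 32; that makes 9.

9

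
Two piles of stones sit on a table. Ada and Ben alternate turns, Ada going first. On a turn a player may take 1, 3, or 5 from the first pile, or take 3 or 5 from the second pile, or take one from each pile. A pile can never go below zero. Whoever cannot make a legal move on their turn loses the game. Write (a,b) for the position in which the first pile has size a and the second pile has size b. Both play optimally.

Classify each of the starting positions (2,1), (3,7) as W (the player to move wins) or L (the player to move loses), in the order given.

(2,1): L, (3,7): W

Classify positions by backward induction: terminal positions (no move available) are L. From any other position, the mover wins iff some move reaches an L.
No move ever increases a pile, so every position that can arise here has a ≤ 3 and b ≤ 7; it is enough to label the cells with 0 ≤ a ≤ 3 and 0 ≤ b ≤ 7.
Every move lowers a or b (never raises either), so fill the grid row by row in increasing a, and left to right within a row: each cell's successors are then already labelled.
      b=0  b=1  b=2  b=3  b=4  b=5  b=6  b=7
a=0:    L    L    L    W    W    W    W    W
a=1:    W    W    W    W    L    L    L    W
a=2:    L    L    L    W    W    W    W    W
a=3:    W    W    W    W    L    L    L    W
Cells with no legal move (terminal, hence L): (0,0), (0,1), (0,2).
The remaining L cells, each justified by listing all of its moves:
(1,4): only reaches (0,4)(W), (1,1)(W), (0,3)(W), all W → L
(1,5): only reaches (0,5)(W), (1,2)(W), (1,0)(W), (0,4)(W), all W → L
(1,6): only reaches (0,6)(W), (1,3)(W), (1,1)(W), (0,5)(W), all W → L
(2,0): only reaches (1,0)(W), which is W → L
(2,1): only reaches (1,1)(W), (1,0)(W), all W → L
(2,2): only reaches (1,2)(W), (1,1)(W), all W → L
(3,4): only reaches (2,4)(W), (0,4)(W), (3,1)(W), (2,3)(W), all W → L
(3,5): only reaches (2,5)(W), (0,5)(W), (3,2)(W), (3,0)(W), (2,4)(W), all W → L
(3,6): only reaches (2,6)(W), (0,6)(W), (3,3)(W), (3,1)(W), (2,5)(W), all W → L
Every other cell has at least one move into one of the L cells above, so it is W.
(2,1): one of the L cells justified above, so L
(3,7): the move to (3,4) reaches an L cell, so W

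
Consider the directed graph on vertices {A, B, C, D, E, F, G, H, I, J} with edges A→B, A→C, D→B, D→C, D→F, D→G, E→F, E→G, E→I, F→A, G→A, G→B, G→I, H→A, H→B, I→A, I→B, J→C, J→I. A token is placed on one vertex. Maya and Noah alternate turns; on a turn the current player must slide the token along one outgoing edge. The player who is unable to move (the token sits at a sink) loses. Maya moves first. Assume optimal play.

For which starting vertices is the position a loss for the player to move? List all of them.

Positions with no move are L. A position that does have a move is losing for the player to move precisely when every available move leads to a winning position for the opponent. Fill in the labels:
Every edge goes from a vertex to one that appears earlier in the order B, C, A, I, G, F, D, J, E, H, so processing vertices in that order labels each vertex after all of its successors.
B: no outgoing edge → L
C: no outgoing edge → L
A: can move to C, which is L ⇒ W
I: can move to B, which is L ⇒ W
G: can move to B, which is L ⇒ W
F: the only move is to A(W), a W ⇒ L
D: can move to F, which is L ⇒ W
J: can move to C, which is L ⇒ W
E: can move to F, which is L ⇒ W
H: can move to B, which is L ⇒ W
The losing starting vertices are exactly the entries labelled L in this table (3 of them).

B, C, F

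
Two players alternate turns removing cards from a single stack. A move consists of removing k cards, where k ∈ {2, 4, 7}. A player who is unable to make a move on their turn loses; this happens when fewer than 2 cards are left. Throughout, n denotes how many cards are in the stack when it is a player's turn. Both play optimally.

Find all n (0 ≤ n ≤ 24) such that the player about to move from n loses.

Compute win/loss labels from the base case upward. A position with no move is L. Any other position is W if it can reach an L in one move, else L.
n=0: no move → L
n=1: no move → L
n=2: W (go to 0, an L position)
n=3: W (go to 1, an L position)
n=4: W (go to 0, an L position)
n=5: W (go to 1, an L position)
n=6: L (options 4(W), 2(W) are all W)
n=7: W (go to 0, an L position)
n=8: W (go to 6, an L position)
n=9: L (options 7(W), 5(W), 2(W) are all W)
n=10: W (go to 6, an L position)
n=11: W (go to 9, an L position)
n=12: L (options 10(W), 8(W), 5(W) are all W)
n=13: W (go to 9, an L position)
n=14: W (go to 12, an L position)
n=15: L (options 13(W), 11(W), 8(W) are all W)
n=16: W (go to 12, an L position)
n=17: W (go to 15, an L position)
n=18: L (options 16(W), 14(W), 11(W) are all W)
n=19: W (go to 15, an L position)
n=20: W (go to 18, an L position)
n=21: L (options 19(W), 17(W), 14(W) are all W)
n=22: W (go to 18, an L position)
n=23: W (go to 21, an L position)
n=24: L (options 22(W), 20(W), 17(W) are all W)
Reading off the rows marked L gives the requested list; there are 9 such values of n.

0, 1, 6, 9, 12, 15, 18, 21, 24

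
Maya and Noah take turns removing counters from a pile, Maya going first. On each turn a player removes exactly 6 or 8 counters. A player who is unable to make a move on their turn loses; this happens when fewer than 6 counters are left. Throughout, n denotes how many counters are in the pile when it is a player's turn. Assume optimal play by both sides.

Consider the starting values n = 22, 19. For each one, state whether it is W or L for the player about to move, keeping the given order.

22: W, 19: L

Classify positions by backward induction: terminal positions (no move available) are L. From any other position, the mover wins iff some move reaches an L.
n=0: no move → L
n=1: no move → L
n=2: no move → L
n=3: no move → L
n=4: no move → L
n=5: no move → L
n=6: →0(L), so W
n=7: →1(L), so W
n=8: →2(L), so W
n=9: →3(L), so W
n=10: →4(L), so W
n=11: →5(L), so W
n=12: →4(L), so W
n=13: →5(L), so W
n=14: →8(W), 6(W) — all W, so L
n=15: →9(W), 7(W) — all W, so L
n=16: →10(W), 8(W) — all W, so L
n=17: →11(W), 9(W) — all W, so L
n=18: →12(W), 10(W) — all W, so L
n=19: →13(W), 11(W) — all W, so L
n=20: →14(L), so W
n=21: →15(L), so W
n=22: →16(L), so W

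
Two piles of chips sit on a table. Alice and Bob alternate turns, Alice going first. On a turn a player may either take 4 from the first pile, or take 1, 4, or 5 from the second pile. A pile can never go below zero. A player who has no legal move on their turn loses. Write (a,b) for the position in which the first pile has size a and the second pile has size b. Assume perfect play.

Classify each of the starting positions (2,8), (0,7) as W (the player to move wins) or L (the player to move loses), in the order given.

Work bottom-up. With no move the player to move loses. Otherwise the position is W if at least one move leads to an L position for the opponent, and L if every move leads to a W.
No move ever increases a pile, so every position that can arise here has a ≤ 2 and b ≤ 8; it is enough to label the cells with 0 ≤ a ≤ 2 and 0 ≤ b ≤ 8.
Every move lowers a or b (never raises either), so fill the grid row by row in increasing a, and left to right within a row: each cell's successors are then already labelled.
      b=0  b=1  b=2  b=3  b=4  b=5  b=6  b=7  b=8
a=0:    L    W    L    W    W    W    W    W    L
a=1:    L    W    L    W    W    W    W    W    L
a=2:    L    W    L    W    W    W    W    W    L
Cells with no legal move (terminal, hence L): (0,0), (1,0), (2,0).
The remaining L cells, each justified by listing all of its moves:
(0,2): →(0,1)(W) only, which is W, so L
(0,8): →(0,7)(W), (0,4)(W), (0,3)(W) — all W, so L
(1,2): →(1,1)(W) only, which is W, so L
(1,8): →(1,7)(W), (1,4)(W), (1,3)(W) — all W, so L
(2,2): →(2,1)(W) only, which is W, so L
(2,8): →(2,7)(W), (2,4)(W), (2,3)(W) — all W, so L
Every other cell has at least one move into one of the L cells above, so it is W.
(2,8): one of the L cells justified above, so L
(0,7): the move to (0,2) reaches an L cell, so W

(2,8): L, (0,7): W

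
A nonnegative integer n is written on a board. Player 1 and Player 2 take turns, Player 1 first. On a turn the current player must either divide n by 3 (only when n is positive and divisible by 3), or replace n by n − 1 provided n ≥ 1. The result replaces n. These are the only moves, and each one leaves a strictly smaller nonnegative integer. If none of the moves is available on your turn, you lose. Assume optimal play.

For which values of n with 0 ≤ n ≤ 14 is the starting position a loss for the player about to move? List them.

0, 2, 4, 7, 9, 11, 13

Build the W/L table. Terminal = L. A non-terminal position is W if it has a move to some L; otherwise it is L.
n=0: no move → L
n=1: →0(L), so W
n=2: →1(W) only, which is W, so L
n=3: →2(L), so W
n=4: →3(W) only, which is W, so L
n=5: →4(L), so W
n=6: →2(L), so W
n=7: →6(W) only, which is W, so L
n=8: →7(L), so W
n=9: →3(W), 8(W) — all W, so L
n=10: →9(L), so W
n=11: →10(W) only, which is W, so L
n=12: →4(L), so W
n=13: →12(W) only, which is W, so L
n=14: →13(L), so W
Reading off the rows marked L gives the requested list; there are 7 such values of n.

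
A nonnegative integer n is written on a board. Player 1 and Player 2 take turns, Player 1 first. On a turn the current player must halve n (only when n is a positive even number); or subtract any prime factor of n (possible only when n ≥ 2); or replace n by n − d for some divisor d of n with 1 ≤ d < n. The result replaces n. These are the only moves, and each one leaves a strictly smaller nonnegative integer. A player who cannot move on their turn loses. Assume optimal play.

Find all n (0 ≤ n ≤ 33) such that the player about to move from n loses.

Compute win/loss labels from the base case upward. A position with no move is L. Any other position is W if it can reach an L in one move, else L.
n=0: no move → L
n=1: no move → L
n=2: can move to 0, which is L ⇒ W
n=3: can move to 0, which is L ⇒ W
n=4: moves to 2(W), 3(W); every one is W ⇒ L
n=5: can move to 0, which is L ⇒ W
n=6: can move to 4, which is L ⇒ W
n=7: can move to 0, which is L ⇒ W
n=8: can move to 4, which is L ⇒ W
n=9: moves to 6(W), 8(W); every one is W ⇒ L
n=10: can move to 9, which is L ⇒ W
n=11: can move to 0, which is L ⇒ W
n=12: can move to 9, which is L ⇒ W
n=13: can move to 0, which is L ⇒ W
n=14: moves to 7(W), 12(W), 13(W); every one is W ⇒ L
n=15: can move to 14, which is L ⇒ W
n=16: can move to 14, which is L ⇒ W
n=17: can move to 0, which is L ⇒ W
n=18: can move to 9, which is L ⇒ W
n=19: can move to 0, which is L ⇒ W
n=20: moves to 10(W), 15(W), 16(W), 18(W), 19(W); every one is W ⇒ L
n=21: can move to 14, which is L ⇒ W
n=22: can move to 20, which is L ⇒ W
n=23: can move to 0, which is L ⇒ W
n=24: can move to 20, which is L ⇒ W
n=25: can move to 20, which is L ⇒ W
n=26: moves to 13(W), 24(W), 25(W); every one is W ⇒ L
n=27: can move to 26, which is L ⇒ W
n=28: can move to 14, which is L ⇒ W
n=29: can move to 0, which is L ⇒ W
n=30: can move to 20, which is L ⇒ W
n=31: can move to 0, which is L ⇒ W
n=32: moves to 16(W), 24(W), 28(W), 30(W), 31(W); every one is W ⇒ L
n=33: can move to 32, which is L ⇒ W
Reading off the rows marked L gives the requested list; there are 8 such values of n.

0, 1, 4, 9, 14, 20, 26, 32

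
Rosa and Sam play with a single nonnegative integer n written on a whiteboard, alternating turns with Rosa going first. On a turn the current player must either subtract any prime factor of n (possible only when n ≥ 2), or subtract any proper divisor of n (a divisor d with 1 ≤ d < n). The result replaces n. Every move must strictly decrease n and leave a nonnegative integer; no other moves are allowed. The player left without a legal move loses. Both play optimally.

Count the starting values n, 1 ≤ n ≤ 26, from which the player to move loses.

6

Use the standard recursion: the mover loses at a terminal position; elsewhere, the mover wins exactly when some move hands the opponent an L position.
n=0: no move → L
n=1: no move → L
n=2: W (go to 0, an L position)
n=3: W (go to 0, an L position)
n=4: L (options 2(W), 3(W) are all W)
n=5: W (go to 0, an L position)
n=6: W (go to 4, an L position)
n=7: W (go to 0, an L position)
n=8: W (go to 4, an L position)
n=9: L (options 6(W), 8(W) are all W)
n=10: W (go to 9, an L position)
n=11: W (go to 0, an L position)
n=12: W (go to 9, an L position)
n=13: W (go to 0, an L position)
n=14: L (options 7(W), 12(W), 13(W) are all W)
n=15: W (go to 14, an L position)
n=16: W (go to 14, an L position)
n=17: W (go to 0, an L position)
n=18: W (go to 9, an L position)
n=19: W (go to 0, an L position)
n=20: L (options 10(W), 15(W), 16(W), 18(W), 19(W) are all W)
n=21: W (go to 14, an L position)
n=22: W (go to 20, an L position)
n=23: W (go to 0, an L position)
n=24: W (go to 20, an L position)
n=25: W (go to 20, an L position)
n=26: L (options 13(W), 24(W), 25(W) are all W)
L entries with 1 ≤ n ≤ 26 (n=0 is outside the asked range and is not counted): n = 1, 4, 9, 14, 20, 26; that makes 6.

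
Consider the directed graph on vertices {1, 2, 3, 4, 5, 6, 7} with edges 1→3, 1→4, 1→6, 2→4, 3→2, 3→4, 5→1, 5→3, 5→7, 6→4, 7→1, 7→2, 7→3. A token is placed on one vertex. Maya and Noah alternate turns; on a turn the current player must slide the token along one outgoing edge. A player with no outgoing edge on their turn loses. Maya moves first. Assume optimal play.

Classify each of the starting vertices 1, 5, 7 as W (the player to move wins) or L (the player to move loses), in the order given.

Use the standard recursion: the mover loses at a terminal position; elsewhere, the mover wins exactly when some move hands the opponent an L position.
Every edge goes from a vertex to one that appears earlier in the order 4, 2, 3, 6, 1, 7, 5, so processing vertices in that order labels each vertex after all of its successors.
4: no outgoing edge → L
2: →4(L), so W
3: →4(L), so W
6: →4(L), so W
1: →4(L), so W
7: →1(W), 3(W), 2(W) — all W, so L
5: →7(L), so W

1: W, 5: W, 7: L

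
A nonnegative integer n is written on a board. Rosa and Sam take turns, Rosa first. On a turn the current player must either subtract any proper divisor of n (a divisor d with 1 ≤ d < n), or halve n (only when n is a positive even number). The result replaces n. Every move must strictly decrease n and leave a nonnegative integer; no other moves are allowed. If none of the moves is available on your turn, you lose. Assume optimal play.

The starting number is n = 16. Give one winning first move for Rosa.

Use the standard recursion: the mover loses at a terminal position; elsewhere, the mover wins exactly when some move hands the opponent an L position.
n=0: no move → L
n=1: no move → L
n=2: W (go to 1, an L position)
n=3: L (sole option 2(W) is W)
n=4: W (go to 3, an L position)
n=5: L (sole option 4(W) is W)
n=6: W (go to 3, an L position)
n=7: L (sole option 6(W) is W)
n=8: W (go to 7, an L position)
n=9: L (options 6(W), 8(W) are all W)
n=10: W (go to 5, an L position)
n=11: L (sole option 10(W) is W)
n=12: W (go to 9, an L position)
n=13: L (sole option 12(W) is W)
n=14: W (go to 7, an L position)
n=15: L (options 10(W), 12(W), 14(W) are all W)
n=16: W (go to 15, an L position)
From 16, the L positions reachable in one move are: 15.

Move to 15.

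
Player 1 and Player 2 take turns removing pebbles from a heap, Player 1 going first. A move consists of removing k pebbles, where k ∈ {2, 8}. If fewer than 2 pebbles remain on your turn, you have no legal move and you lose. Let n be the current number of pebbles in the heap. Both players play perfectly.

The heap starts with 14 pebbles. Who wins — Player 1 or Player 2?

Classify positions by backward induction: terminal positions (no move available) are L. From any other position, the mover wins iff some move reaches an L.
n=0: no move → L
n=1: no move → L
n=2: →0(L), so W
n=3: →1(L), so W
n=4: →2(W) only, which is W, so L
n=5: →3(W) only, which is W, so L
n=6: →4(L), so W
n=7: →5(L), so W
n=8: →0(L), so W
n=9: →1(L), so W
n=10: →8(W), 2(W) — all W, so L
n=11: →9(W), 3(W) — all W, so L
n=12: →10(L), so W
n=13: →11(L), so W
n=14: →12(W), 6(W) — all W, so L
The starting position 14 is L: whatever Player 1 does, the opponent receives a W position.

Player 2 wins.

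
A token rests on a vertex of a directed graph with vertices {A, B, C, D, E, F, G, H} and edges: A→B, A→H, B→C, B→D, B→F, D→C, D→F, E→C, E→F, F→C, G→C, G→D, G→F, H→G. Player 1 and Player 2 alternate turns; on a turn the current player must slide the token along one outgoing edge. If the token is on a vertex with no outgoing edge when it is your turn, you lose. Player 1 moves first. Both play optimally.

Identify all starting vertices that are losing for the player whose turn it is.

Classify positions by backward induction: terminal positions (no move available) are L. From any other position, the mover wins iff some move reaches an L.
Every edge goes from a vertex to one that appears earlier in the order C, F, D, G, B, H, A, E, so processing vertices in that order labels each vertex after all of its successors.
C: no outgoing edge → L
F: →C(L), so W
D: →C(L), so W
G: →C(L), so W
B: →C(L), so W
H: →G(W) only, which is W, so L
A: →H(L), so W
E: →C(L), so W
Reading off the rows marked L gives the requested list; there are 2 such vertices.

C, H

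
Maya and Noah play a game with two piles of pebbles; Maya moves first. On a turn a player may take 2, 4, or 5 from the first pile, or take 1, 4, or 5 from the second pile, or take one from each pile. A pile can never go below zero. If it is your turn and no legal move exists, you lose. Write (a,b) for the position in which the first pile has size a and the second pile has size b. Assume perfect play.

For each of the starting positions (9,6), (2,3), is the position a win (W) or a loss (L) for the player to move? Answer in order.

Build the W/L table. Terminal = L. A non-terminal position is W if it has a move to some L; otherwise it is L.
No move ever increases a pile, so every position that can arise here has a ≤ 9 and b ≤ 6; it is enough to label the cells with 0 ≤ a ≤ 9 and 0 ≤ b ≤ 6.
Every move lowers a or b (never raises either), so fill the grid row by row in increasing a, and left to right within a row: each cell's successors are then already labelled.
      b=0  b=1  b=2  b=3  b=4  b=5  b=6
a=0:    L    W    L    W    W    W    W
a=1:    L    W    L    W    W    W    W
a=2:    W    W    W    W    L    W    L
a=3:    W    L    W    L    W    W    W
a=4:    W    L    W    L    W    W    W
a=5:    W    W    W    W    W    L    W
a=6:    W    W    W    W    W    L    W
a=7:    L    W    L    W    W    W    W
a=8:    L    W    L    W    W    W    W
a=9:    W    W    W    W    L    W    L
Cells with no legal move (terminal, hence L): (0,0), (1,0).
The remaining L cells, each justified by listing all of its moves:
(0,2): only reaches (0,1)(W), which is W → L
(1,2): only reaches (1,1)(W), (0,1)(W), all W → L
(2,4): only reaches (0,4)(W), (2,3)(W), (2,0)(W), (1,3)(W), all W → L
(2,6): only reaches (0,6)(W), (2,5)(W), (2,2)(W), (2,1)(W), (1,5)(W), all W → L
(3,1): only reaches (1,1)(W), (3,0)(W), (2,0)(W), all W → L
(3,3): only reaches (1,3)(W), (3,2)(W), (2,2)(W), all W → L
(4,1): only reaches (2,1)(W), (0,1)(W), (4,0)(W), (3,0)(W), all W → L
(4,3): only reaches (2,3)(W), (0,3)(W), (4,2)(W), (3,2)(W), all W → L
(5,5): only reaches (3,5)(W), (1,5)(W), (0,5)(W), (5,4)(W), (5,1)(W), (5,0)(W), (4,4)(W), all W → L
(6,5): only reaches (4,5)(W), (2,5)(W), (1,5)(W), (6,4)(W), (6,1)(W), (6,0)(W), (5,4)(W), all W → L
(7,0): only reaches (5,0)(W), (3,0)(W), (2,0)(W), all W → L
(7,2): only reaches (5,2)(W), (3,2)(W), (2,2)(W), (7,1)(W), (6,1)(W), all W → L
(8,0): only reaches (6,0)(W), (4,0)(W), (3,0)(W), all W → L
(8,2): only reaches (6,2)(W), (4,2)(W), (3,2)(W), (8,1)(W), (7,1)(W), all W → L
(9,4): only reaches (7,4)(W), (5,4)(W), (4,4)(W), (9,3)(W), (9,0)(W), (8,3)(W), all W → L
(9,6): only reaches (7,6)(W), (5,6)(W), (4,6)(W), (9,5)(W), (9,2)(W), (9,1)(W), (8,5)(W), all W → L
Every other cell has at least one move into one of the L cells above, so it is W.
(9,6): one of the L cells justified above, so L
(2,3): the move to (1,2) reaches an L cell, so W

(9,6): L, (2,3): W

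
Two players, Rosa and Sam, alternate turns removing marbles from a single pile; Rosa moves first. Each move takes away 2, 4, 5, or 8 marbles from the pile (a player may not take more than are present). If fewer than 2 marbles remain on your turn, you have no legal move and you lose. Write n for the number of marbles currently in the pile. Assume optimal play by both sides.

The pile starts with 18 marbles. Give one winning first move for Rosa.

Classify positions by backward induction: terminal positions (no move available) are L. From any other position, the mover wins iff some move reaches an L.
n=0: no move → L
n=1: no move → L
n=2: →0(L), so W
n=3: →1(L), so W
n=4: →0(L), so W
n=5: →1(L), so W
n=6: →1(L), so W
n=7: →5(W), 3(W), 2(W) — all W, so L
n=8: →0(L), so W
n=9: →7(L), so W
n=10: →8(W), 6(W), 5(W), 2(W) — all W, so L
n=11: →7(L), so W
n=12: →10(L), so W
n=13: →11(W), 9(W), 8(W), 5(W) — all W, so L
n=14: →10(L), so W
n=15: →13(L), so W
n=16: →14(W), 12(W), 11(W), 8(W) — all W, so L
n=17: →13(L), so W
n=18: →16(L), so W
From 18, the L positions reachable in one move are: 16, 13, 10. Any move reaching one of these is winning.

Remove 2, leaving 16.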